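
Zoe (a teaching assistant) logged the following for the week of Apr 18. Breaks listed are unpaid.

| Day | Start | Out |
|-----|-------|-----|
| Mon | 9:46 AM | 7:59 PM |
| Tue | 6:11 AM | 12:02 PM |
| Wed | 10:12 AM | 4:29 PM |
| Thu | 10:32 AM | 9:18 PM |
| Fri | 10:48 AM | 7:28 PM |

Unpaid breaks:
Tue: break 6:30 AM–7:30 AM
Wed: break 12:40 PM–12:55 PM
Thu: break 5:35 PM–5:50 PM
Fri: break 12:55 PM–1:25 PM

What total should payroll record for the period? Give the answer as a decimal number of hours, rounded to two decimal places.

Mon: 9:46 AM–7:59 PM = 10 h 13 min
Tue: 6:11 AM–12:02 PM = 5 h 51 min; less 60 min break → 4 h 51 min
Wed: 10:12 AM–4:29 PM = 6 h 17 min; less 15 min break → 6 h 2 min
Thu: 10:32 AM–9:18 PM = 10 h 46 min; less 15 min break → 10 h 31 min
Fri: 10:48 AM–7:28 PM = 8 h 40 min; less 30 min break → 8 h 10 min
Total: 10 h 13 min + 4 h 51 min + 6 h 2 min + 10 h 31 min + 8 h 10 min = 39 h 47 min.

39.78 hours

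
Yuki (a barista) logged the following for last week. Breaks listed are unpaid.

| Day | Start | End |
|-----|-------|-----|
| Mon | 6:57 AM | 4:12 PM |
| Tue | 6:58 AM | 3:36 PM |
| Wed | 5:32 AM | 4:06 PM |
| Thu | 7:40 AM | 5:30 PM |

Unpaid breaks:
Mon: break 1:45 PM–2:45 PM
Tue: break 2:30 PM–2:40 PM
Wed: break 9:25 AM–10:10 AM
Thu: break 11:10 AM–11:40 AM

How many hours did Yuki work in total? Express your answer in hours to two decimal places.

35.87 hours

Mon: 6:57 AM–4:12 PM = 9 h 15 min; less 60 min break → 8 h 15 min
Tue: 6:58 AM–3:36 PM = 8 h 38 min; less 10 min break → 8 h 28 min
Wed: 5:32 AM–4:06 PM = 10 h 34 min; less 45 min break → 9 h 49 min
Thu: 7:40 AM–5:30 PM = 9 h 50 min; less 30 min break → 9 h 20 min
Total: 8 h 15 min + 8 h 28 min + 9 h 49 min + 9 h 20 min = 35 h 52 min.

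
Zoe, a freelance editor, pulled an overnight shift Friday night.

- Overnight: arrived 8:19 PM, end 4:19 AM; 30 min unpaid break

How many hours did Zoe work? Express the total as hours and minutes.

7 h 30 min

Overnight: 8:19 PM → midnight = 3 h 41 min; midnight → 4:19 AM = 4 h 19 min; span 8 h 0 min; less 30 min break → 7 h 30 min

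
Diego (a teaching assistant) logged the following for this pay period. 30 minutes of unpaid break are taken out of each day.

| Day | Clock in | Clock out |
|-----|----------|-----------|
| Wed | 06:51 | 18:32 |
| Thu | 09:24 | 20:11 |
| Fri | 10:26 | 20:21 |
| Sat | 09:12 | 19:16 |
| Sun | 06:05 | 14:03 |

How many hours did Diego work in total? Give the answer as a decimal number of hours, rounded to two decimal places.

Wed: 06:51–18:32 = 11 h 41 min; less 30 min break → 11 h 11 min
Thu: 09:24–20:11 = 10 h 47 min; less 30 min break → 10 h 17 min
Fri: 10:26–20:21 = 9 h 55 min; less 30 min break → 9 h 25 min
Sat: 09:12–19:16 = 10 h 4 min; less 30 min break → 9 h 34 min
Sun: 06:05–14:03 = 7 h 58 min; less 30 min break → 7 h 28 min
Total: 11 h 11 min + 10 h 17 min + 9 h 25 min + 9 h 34 min + 7 h 28 min = 47 h 55 min.

47.92 hours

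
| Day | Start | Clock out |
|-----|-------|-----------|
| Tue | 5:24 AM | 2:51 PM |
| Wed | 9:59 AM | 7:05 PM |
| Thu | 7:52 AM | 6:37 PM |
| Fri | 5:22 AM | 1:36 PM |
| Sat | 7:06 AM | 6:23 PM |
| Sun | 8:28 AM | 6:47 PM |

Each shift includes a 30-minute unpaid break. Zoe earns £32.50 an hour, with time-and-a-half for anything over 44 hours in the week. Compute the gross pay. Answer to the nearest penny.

Tue: 5:24 AM–2:51 PM = 9 h 27 min; less 30 min break → 8 h 57 min
Wed: 9:59 AM–7:05 PM = 9 h 6 min; less 30 min break → 8 h 36 min
Thu: 7:52 AM–6:37 PM = 10 h 45 min; less 30 min break → 10 h 15 min
Fri: 5:22 AM–1:36 PM = 8 h 14 min; less 30 min break → 7 h 44 min
Sat: 7:06 AM–6:23 PM = 11 h 17 min; less 30 min break → 10 h 47 min
Sun: 8:28 AM–6:47 PM = 10 h 19 min; less 30 min break → 9 h 49 min
Total worked: 56 h 8 min = 3368 min.
Regular 44 h 0 min = 2640 min at £32.50/h; overtime 12 h 8 min = 728 min at £48.75/h.
Pay = (2640 × £32.50 + 728 × £48.75) ÷ 60 = £2021.50.

£2021.50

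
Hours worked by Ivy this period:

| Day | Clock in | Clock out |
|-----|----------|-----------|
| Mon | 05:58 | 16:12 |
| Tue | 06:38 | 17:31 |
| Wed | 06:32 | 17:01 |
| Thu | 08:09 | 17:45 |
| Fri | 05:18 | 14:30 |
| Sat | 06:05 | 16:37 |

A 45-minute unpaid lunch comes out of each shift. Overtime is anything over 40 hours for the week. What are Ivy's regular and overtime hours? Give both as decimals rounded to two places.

Mon: 05:58–16:12 = 10 h 14 min; less 45 min break → 9 h 29 min
Tue: 06:38–17:31 = 10 h 53 min; less 45 min break → 10 h 8 min
Wed: 06:32–17:01 = 10 h 29 min; less 45 min break → 9 h 44 min
Thu: 08:09–17:45 = 9 h 36 min; less 45 min break → 8 h 51 min
Fri: 05:18–14:30 = 9 h 12 min; less 45 min break → 8 h 27 min
Sat: 06:05–16:37 = 10 h 32 min; less 45 min break → 9 h 47 min
Total worked: 56 h 26 min = 56.43 h.
Threshold 40 h → overtime 16 h 26 min, regular 40 h 0 min.

Regular 40.00 hours, overtime 16.43 hours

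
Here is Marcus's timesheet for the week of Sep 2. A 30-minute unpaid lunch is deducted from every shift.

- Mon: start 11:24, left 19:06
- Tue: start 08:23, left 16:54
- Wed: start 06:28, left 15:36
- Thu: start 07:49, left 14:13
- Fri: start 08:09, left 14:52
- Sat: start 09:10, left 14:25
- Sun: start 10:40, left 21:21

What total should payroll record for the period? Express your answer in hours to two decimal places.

50.90 hours

Mon: 11:24–19:06 = 7 h 42 min; less 30 min break → 7 h 12 min
Tue: 08:23–16:54 = 8 h 31 min; less 30 min break → 8 h 1 min
Wed: 06:28–15:36 = 9 h 8 min; less 30 min break → 8 h 38 min
Thu: 07:49–14:13 = 6 h 24 min; less 30 min break → 5 h 54 min
Fri: 08:09–14:52 = 6 h 43 min; less 30 min break → 6 h 13 min
Sat: 09:10–14:25 = 5 h 15 min; less 30 min break → 4 h 45 min
Sun: 10:40–21:21 = 10 h 41 min; less 30 min break → 10 h 11 min
Total: 7 h 12 min + 8 h 1 min + 8 h 38 min + 5 h 54 min + 6 h 13 min + 4 h 45 min + 10 h 11 min = 50 h 54 min.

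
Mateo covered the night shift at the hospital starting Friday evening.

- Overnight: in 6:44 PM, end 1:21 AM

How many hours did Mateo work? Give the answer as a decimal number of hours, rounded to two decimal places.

Overnight: 6:44 PM → midnight = 5 h 16 min; midnight → 1:21 AM = 1 h 21 min; span 6 h 37 min

6.62 hours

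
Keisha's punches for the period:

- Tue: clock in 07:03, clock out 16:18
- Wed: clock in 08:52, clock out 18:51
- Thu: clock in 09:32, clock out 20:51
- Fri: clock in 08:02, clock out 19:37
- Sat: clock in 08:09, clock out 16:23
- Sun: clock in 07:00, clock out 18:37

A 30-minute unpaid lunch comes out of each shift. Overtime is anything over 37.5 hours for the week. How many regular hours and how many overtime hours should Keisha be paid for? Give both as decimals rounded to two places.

Regular 37.50 hours, overtime 21.48 hours

Tue: 07:03–16:18 = 9 h 15 min; less 30 min break → 8 h 45 min
Wed: 08:52–18:51 = 9 h 59 min; less 30 min break → 9 h 29 min
Thu: 09:32–20:51 = 11 h 19 min; less 30 min break → 10 h 49 min
Fri: 08:02–19:37 = 11 h 35 min; less 30 min break → 11 h 5 min
Sat: 08:09–16:23 = 8 h 14 min; less 30 min break → 7 h 44 min
Sun: 07:00–18:37 = 11 h 37 min; less 30 min break → 11 h 7 min
Total worked: 58 h 59 min = 58.98 h.
Threshold 37.5 h → overtime 21 h 29 min, regular 37 h 30 min.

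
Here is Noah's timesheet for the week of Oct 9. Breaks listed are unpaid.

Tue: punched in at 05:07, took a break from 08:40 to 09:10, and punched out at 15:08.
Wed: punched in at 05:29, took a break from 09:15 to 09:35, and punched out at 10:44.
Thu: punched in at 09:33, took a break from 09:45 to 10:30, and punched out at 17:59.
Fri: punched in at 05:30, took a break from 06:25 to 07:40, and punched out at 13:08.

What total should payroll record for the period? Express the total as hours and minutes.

28 h 30 min

Tue: 05:07–15:08 = 10 h 1 min; less 30 min break → 9 h 31 min
Wed: 05:29–10:44 = 5 h 15 min; less 20 min break → 4 h 55 min
Thu: 09:33–17:59 = 8 h 26 min; less 45 min break → 7 h 41 min
Fri: 05:30–13:08 = 7 h 38 min; less 75 min break → 6 h 23 min
Total: 9 h 31 min + 4 h 55 min + 7 h 41 min + 6 h 23 min = 28 h 30 min.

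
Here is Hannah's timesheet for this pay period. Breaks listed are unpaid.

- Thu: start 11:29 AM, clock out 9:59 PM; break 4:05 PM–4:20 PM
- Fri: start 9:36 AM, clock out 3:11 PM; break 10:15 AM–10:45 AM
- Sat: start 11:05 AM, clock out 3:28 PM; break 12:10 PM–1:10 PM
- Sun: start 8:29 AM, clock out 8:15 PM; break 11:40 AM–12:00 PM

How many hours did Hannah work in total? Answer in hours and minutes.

Thu: 11:29 AM–9:59 PM = 10 h 30 min; less 15 min break → 10 h 15 min
Fri: 9:36 AM–3:11 PM = 5 h 35 min; less 30 min break → 5 h 5 min
Sat: 11:05 AM–3:28 PM = 4 h 23 min; less 60 min break → 3 h 23 min
Sun: 8:29 AM–8:15 PM = 11 h 46 min; less 20 min break → 11 h 26 min
Total: 10 h 15 min + 5 h 5 min + 3 h 23 min + 11 h 26 min = 30 h 9 min.

30 h 9 min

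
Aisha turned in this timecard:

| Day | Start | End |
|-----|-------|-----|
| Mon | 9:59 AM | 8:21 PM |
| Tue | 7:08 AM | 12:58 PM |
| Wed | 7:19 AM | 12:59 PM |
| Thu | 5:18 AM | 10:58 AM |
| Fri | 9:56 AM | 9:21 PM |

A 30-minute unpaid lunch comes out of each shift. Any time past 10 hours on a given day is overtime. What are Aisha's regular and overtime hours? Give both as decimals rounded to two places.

Mon: 9:59 AM–8:21 PM = 10 h 22 min; less 30 min break → 9 h 52 min
Tue: 7:08 AM–12:58 PM = 5 h 50 min; less 30 min break → 5 h 20 min
Wed: 7:19 AM–12:59 PM = 5 h 40 min; less 30 min break → 5 h 10 min
Thu: 5:18 AM–10:58 AM = 5 h 40 min; less 30 min break → 5 h 10 min
Fri: 9:56 AM–9:21 PM = 11 h 25 min; less 30 min break → 10 h 55 min
Mon reg 9 h 52 min / OT 0 h 0 min; Tue reg 5 h 20 min / OT 0 h 0 min; Wed reg 5 h 10 min / OT 0 h 0 min; Thu reg 5 h 10 min / OT 0 h 0 min; Fri reg 10 h 0 min / OT 0 h 55 min.
Totals: regular 35 h 32 min, overtime 0 h 55 min.

Regular 35.53 hours, overtime 0.92 hours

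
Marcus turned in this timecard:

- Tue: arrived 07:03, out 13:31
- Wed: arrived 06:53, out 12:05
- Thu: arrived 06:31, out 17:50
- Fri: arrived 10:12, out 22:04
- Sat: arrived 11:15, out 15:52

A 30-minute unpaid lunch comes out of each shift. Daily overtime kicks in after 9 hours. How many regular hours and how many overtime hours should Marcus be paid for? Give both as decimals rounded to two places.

Tue: 07:03–13:31 = 6 h 28 min; less 30 min break → 5 h 58 min
Wed: 06:53–12:05 = 5 h 12 min; less 30 min break → 4 h 42 min
Thu: 06:31–17:50 = 11 h 19 min; less 30 min break → 10 h 49 min
Fri: 10:12–22:04 = 11 h 52 min; less 30 min break → 11 h 22 min
Sat: 11:15–15:52 = 4 h 37 min; less 30 min break → 4 h 7 min
Tue reg 5 h 58 min / OT 0 h 0 min; Wed reg 4 h 42 min / OT 0 h 0 min; Thu reg 9 h 0 min / OT 1 h 49 min; Fri reg 9 h 0 min / OT 2 h 22 min; Sat reg 4 h 7 min / OT 0 h 0 min.
Totals: regular 32 h 47 min, overtime 4 h 11 min.

Regular 32.78 hours, overtime 4.18 hours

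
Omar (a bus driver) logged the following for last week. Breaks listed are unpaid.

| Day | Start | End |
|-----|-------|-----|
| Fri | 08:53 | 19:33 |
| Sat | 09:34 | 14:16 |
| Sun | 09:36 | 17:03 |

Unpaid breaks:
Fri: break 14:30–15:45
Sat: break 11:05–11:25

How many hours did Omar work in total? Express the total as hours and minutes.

Fri: 08:53–19:33 = 10 h 40 min; less 75 min break → 9 h 25 min
Sat: 09:34–14:16 = 4 h 42 min; less 20 min break → 4 h 22 min
Sun: 09:36–17:03 = 7 h 27 min
Total: 9 h 25 min + 4 h 22 min + 7 h 27 min = 21 h 14 min.

21 h 14 min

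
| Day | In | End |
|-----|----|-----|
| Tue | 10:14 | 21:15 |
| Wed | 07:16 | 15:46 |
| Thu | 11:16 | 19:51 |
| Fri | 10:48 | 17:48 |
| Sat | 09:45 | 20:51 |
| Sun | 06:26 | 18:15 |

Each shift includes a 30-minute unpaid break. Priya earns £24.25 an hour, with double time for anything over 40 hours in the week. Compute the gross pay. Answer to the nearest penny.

£1698.31

Tue: 10:14–21:15 = 11 h 1 min; less 30 min break → 10 h 31 min
Wed: 07:16–15:46 = 8 h 30 min; less 30 min break → 8 h 0 min
Thu: 11:16–19:51 = 8 h 35 min; less 30 min break → 8 h 5 min
Fri: 10:48–17:48 = 7 h 0 min; less 30 min break → 6 h 30 min
Sat: 09:45–20:51 = 11 h 6 min; less 30 min break → 10 h 36 min
Sun: 06:26–18:15 = 11 h 49 min; less 30 min break → 11 h 19 min
Total worked: 55 h 1 min = 3301 min.
Regular 40 h 0 min = 2400 min at £24.25/h; overtime 15 h 1 min = 901 min at £48.50/h.
Pay = (2400 × £24.25 + 901 × £48.50) ÷ 60 = £1698.31.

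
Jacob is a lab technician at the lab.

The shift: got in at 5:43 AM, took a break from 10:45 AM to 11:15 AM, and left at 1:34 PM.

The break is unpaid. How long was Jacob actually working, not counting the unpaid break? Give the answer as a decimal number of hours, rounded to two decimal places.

7.35 hours

The shift: 5:43 AM–1:34 PM = 7 h 51 min; less 30 min break → 7 h 21 min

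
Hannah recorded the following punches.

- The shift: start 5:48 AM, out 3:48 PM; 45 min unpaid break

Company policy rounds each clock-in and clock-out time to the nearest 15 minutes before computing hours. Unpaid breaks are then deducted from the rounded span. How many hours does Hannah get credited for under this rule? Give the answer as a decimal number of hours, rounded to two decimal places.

9.25 hours

The shift: in 5:48 AM→5:45 AM, out 3:48 PM→3:45 PM; 10 h 0 min − 45 min = 9 h 15 min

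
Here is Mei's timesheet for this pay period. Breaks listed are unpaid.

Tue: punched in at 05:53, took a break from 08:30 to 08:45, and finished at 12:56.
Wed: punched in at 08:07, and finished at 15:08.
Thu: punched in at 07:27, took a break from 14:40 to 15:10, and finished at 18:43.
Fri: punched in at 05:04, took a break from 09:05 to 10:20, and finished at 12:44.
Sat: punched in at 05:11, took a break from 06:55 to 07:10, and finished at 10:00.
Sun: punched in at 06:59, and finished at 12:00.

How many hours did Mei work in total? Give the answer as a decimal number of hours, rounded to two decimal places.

40.58 hours

Tue: 05:53–12:56 = 7 h 3 min; less 15 min break → 6 h 48 min
Wed: 08:07–15:08 = 7 h 1 min
Thu: 07:27–18:43 = 11 h 16 min; less 30 min break → 10 h 46 min
Fri: 05:04–12:44 = 7 h 40 min; less 75 min break → 6 h 25 min
Sat: 05:11–10:00 = 4 h 49 min; less 15 min break → 4 h 34 min
Sun: 06:59–12:00 = 5 h 1 min
Total: 6 h 48 min + 7 h 1 min + 10 h 46 min + 6 h 25 min + 4 h 34 min + 5 h 1 min = 40 h 35 min.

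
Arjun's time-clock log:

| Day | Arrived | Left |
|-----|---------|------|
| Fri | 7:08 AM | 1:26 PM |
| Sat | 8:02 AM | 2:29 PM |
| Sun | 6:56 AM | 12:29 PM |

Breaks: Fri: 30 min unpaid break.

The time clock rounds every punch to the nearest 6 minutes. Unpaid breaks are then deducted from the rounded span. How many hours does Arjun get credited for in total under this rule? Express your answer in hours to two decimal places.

17.90 hours

Fri: in 7:08 AM→7:06 AM, out 1:26 PM→1:24 PM; 6 h 18 min − 30 min = 5 h 48 min
Sat: in 8:02 AM→8:00 AM, out 2:29 PM→2:30 PM; 6 h 30 min
Sun: in 6:56 AM→6:54 AM, out 12:29 PM→12:30 PM; 5 h 36 min
Total credited: 17 h 54 min.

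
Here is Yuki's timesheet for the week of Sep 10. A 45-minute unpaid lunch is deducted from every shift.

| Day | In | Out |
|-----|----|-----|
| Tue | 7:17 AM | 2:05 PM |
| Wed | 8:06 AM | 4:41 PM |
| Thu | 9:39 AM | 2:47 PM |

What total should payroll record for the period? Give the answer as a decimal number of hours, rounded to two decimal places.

18.27 hours

Tue: 7:17 AM–2:05 PM = 6 h 48 min; less 45 min break → 6 h 3 min
Wed: 8:06 AM–4:41 PM = 8 h 35 min; less 45 min break → 7 h 50 min
Thu: 9:39 AM–2:47 PM = 5 h 8 min; less 45 min break → 4 h 23 min
Total: 6 h 3 min + 7 h 50 min + 4 h 23 min = 18 h 16 min.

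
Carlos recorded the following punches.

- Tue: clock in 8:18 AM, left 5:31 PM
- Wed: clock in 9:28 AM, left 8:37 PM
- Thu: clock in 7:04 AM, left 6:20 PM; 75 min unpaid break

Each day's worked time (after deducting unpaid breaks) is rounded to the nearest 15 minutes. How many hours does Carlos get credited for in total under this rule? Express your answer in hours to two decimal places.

Tue: 8:18 AM–5:31 PM = 9 h 13 min → rounds to 9 h 15 min
Wed: 9:28 AM–8:37 PM = 11 h 9 min → rounds to 11 h 15 min
Thu: 7:04 AM–6:20 PM = 11 h 16 min − 75 min = 10 h 1 min → rounds to 10 h 0 min
Total credited: 30 h 30 min.

30.50 hours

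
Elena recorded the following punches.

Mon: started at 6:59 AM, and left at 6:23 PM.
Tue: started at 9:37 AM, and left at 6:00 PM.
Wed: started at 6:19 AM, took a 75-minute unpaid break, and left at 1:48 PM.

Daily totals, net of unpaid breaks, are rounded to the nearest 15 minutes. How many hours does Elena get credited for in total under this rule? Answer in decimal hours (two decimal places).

26.25 hours

Mon: 6:59 AM–6:23 PM = 11 h 24 min → rounds to 11 h 30 min
Tue: 9:37 AM–6:00 PM = 8 h 23 min → rounds to 8 h 30 min
Wed: 6:19 AM–1:48 PM = 7 h 29 min − 75 min = 6 h 14 min → rounds to 6 h 15 min
Total credited: 26 h 15 min.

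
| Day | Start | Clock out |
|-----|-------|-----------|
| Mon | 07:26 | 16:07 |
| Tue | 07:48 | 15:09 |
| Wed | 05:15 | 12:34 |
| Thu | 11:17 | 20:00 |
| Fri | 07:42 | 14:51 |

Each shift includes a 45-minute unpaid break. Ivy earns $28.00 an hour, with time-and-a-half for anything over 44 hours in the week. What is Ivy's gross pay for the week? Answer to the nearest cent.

Mon: 07:26–16:07 = 8 h 41 min; less 45 min break → 7 h 56 min
Tue: 07:48–15:09 = 7 h 21 min; less 45 min break → 6 h 36 min
Wed: 05:15–12:34 = 7 h 19 min; less 45 min break → 6 h 34 min
Thu: 11:17–20:00 = 8 h 43 min; less 45 min break → 7 h 58 min
Fri: 07:42–14:51 = 7 h 9 min; less 45 min break → 6 h 24 min
Total worked: 35 h 28 min = 2128 min.
Regular 35 h 28 min = 2128 min at $28.00/h; overtime 0 h 0 min = 0 min at $42.00/h.
Pay = (2128 × $28.00 + 0 × $42.00) ÷ 60 = $993.07.

$993.07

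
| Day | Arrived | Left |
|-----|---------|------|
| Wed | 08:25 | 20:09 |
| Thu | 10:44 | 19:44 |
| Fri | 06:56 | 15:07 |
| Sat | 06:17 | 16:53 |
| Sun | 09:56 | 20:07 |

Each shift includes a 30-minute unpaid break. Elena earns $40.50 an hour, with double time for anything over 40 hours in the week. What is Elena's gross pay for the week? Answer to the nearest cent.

Wed: 08:25–20:09 = 11 h 44 min; less 30 min break → 11 h 14 min
Thu: 10:44–19:44 = 9 h 0 min; less 30 min break → 8 h 30 min
Fri: 06:56–15:07 = 8 h 11 min; less 30 min break → 7 h 41 min
Sat: 06:17–16:53 = 10 h 36 min; less 30 min break → 10 h 6 min
Sun: 09:56–20:07 = 10 h 11 min; less 30 min break → 9 h 41 min
Total worked: 47 h 12 min = 2832 min.
Regular 40 h 0 min = 2400 min at $40.50/h; overtime 7 h 12 min = 432 min at $81.00/h.
Pay = (2400 × $40.50 + 432 × $81.00) ÷ 60 = $2203.20.

$2203.20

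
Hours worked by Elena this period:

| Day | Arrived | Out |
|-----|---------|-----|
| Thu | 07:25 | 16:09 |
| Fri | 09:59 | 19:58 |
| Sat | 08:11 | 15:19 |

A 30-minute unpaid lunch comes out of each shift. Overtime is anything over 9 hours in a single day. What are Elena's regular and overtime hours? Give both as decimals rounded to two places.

Thu: 07:25–16:09 = 8 h 44 min; less 30 min break → 8 h 14 min
Fri: 09:59–19:58 = 9 h 59 min; less 30 min break → 9 h 29 min
Sat: 08:11–15:19 = 7 h 8 min; less 30 min break → 6 h 38 min
Thu reg 8 h 14 min / OT 0 h 0 min; Fri reg 9 h 0 min / OT 0 h 29 min; Sat reg 6 h 38 min / OT 0 h 0 min.
Totals: regular 23 h 52 min, overtime 0 h 29 min.

Regular 23.87 hours, overtime 0.48 hours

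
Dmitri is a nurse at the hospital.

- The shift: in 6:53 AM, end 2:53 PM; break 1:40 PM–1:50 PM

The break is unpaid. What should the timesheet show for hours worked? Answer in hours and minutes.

The shift: 6:53 AM–2:53 PM = 8 h 0 min; less 10 min break → 7 h 50 min

7 h 50 min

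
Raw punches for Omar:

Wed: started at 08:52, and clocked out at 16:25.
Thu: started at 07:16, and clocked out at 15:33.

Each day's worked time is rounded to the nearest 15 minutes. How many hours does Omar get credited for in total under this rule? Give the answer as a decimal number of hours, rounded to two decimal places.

15.75 hours

Wed: 08:52–16:25 = 7 h 33 min → rounds to 7 h 30 min
Thu: 07:16–15:33 = 8 h 17 min → rounds to 8 h 15 min
Total credited: 15 h 45 min.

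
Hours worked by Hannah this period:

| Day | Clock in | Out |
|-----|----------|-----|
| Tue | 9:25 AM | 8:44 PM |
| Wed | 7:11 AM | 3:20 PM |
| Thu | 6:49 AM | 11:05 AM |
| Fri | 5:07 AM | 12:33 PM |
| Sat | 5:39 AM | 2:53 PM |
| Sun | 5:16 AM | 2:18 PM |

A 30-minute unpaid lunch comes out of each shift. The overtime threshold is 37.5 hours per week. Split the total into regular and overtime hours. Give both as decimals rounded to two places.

Tue: 9:25 AM–8:44 PM = 11 h 19 min; less 30 min break → 10 h 49 min
Wed: 7:11 AM–3:20 PM = 8 h 9 min; less 30 min break → 7 h 39 min
Thu: 6:49 AM–11:05 AM = 4 h 16 min; less 30 min break → 3 h 46 min
Fri: 5:07 AM–12:33 PM = 7 h 26 min; less 30 min break → 6 h 56 min
Sat: 5:39 AM–2:53 PM = 9 h 14 min; less 30 min break → 8 h 44 min
Sun: 5:16 AM–2:18 PM = 9 h 2 min; less 30 min break → 8 h 32 min
Total worked: 46 h 26 min = 46.43 h.
Threshold 37.5 h → overtime 8 h 56 min, regular 37 h 30 min.

Regular 37.50 hours, overtime 8.93 hours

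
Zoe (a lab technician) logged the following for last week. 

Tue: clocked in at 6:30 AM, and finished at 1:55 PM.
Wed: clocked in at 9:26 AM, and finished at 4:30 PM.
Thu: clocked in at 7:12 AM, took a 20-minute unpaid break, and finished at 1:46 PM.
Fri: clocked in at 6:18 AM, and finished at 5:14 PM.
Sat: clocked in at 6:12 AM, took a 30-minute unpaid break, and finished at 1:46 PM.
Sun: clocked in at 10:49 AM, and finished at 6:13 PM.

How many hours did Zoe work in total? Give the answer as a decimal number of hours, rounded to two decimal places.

46.12 hours

Tue: 6:30 AM–1:55 PM = 7 h 25 min
Wed: 9:26 AM–4:30 PM = 7 h 4 min
Thu: 7:12 AM–1:46 PM = 6 h 34 min; less 20 min break → 6 h 14 min
Fri: 6:18 AM–5:14 PM = 10 h 56 min
Sat: 6:12 AM–1:46 PM = 7 h 34 min; less 30 min break → 7 h 4 min
Sun: 10:49 AM–6:13 PM = 7 h 24 min
Total: 7 h 25 min + 7 h 4 min + 6 h 14 min + 10 h 56 min + 7 h 4 min + 7 h 24 min = 46 h 7 min.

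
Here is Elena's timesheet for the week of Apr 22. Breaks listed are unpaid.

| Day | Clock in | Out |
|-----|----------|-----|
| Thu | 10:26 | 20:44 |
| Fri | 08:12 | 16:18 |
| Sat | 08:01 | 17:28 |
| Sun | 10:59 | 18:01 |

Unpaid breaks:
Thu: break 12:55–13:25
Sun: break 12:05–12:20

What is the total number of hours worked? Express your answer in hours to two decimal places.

34.13 hours

Thu: 10:26–20:44 = 10 h 18 min; less 30 min break → 9 h 48 min
Fri: 08:12–16:18 = 8 h 6 min
Sat: 08:01–17:28 = 9 h 27 min
Sun: 10:59–18:01 = 7 h 2 min; less 15 min break → 6 h 47 min
Total: 9 h 48 min + 8 h 6 min + 9 h 27 min + 6 h 47 min = 34 h 8 min.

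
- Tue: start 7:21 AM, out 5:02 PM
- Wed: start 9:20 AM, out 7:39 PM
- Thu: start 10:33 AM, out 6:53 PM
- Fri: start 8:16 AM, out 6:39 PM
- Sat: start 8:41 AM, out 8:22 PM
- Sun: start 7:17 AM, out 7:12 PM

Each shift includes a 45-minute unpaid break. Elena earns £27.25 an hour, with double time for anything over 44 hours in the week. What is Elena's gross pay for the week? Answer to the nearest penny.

Tue: 7:21 AM–5:02 PM = 9 h 41 min; less 45 min break → 8 h 56 min
Wed: 9:20 AM–7:39 PM = 10 h 19 min; less 45 min break → 9 h 34 min
Thu: 10:33 AM–6:53 PM = 8 h 20 min; less 45 min break → 7 h 35 min
Fri: 8:16 AM–6:39 PM = 10 h 23 min; less 45 min break → 9 h 38 min
Sat: 8:41 AM–8:22 PM = 11 h 41 min; less 45 min break → 10 h 56 min
Sun: 7:17 AM–7:12 PM = 11 h 55 min; less 45 min break → 11 h 10 min
Total worked: 57 h 49 min = 3469 min.
Regular 44 h 0 min = 2640 min at £27.25/h; overtime 13 h 49 min = 829 min at £54.50/h.
Pay = (2640 × £27.25 + 829 × £54.50) ÷ 60 = £1952.01.

£1952.01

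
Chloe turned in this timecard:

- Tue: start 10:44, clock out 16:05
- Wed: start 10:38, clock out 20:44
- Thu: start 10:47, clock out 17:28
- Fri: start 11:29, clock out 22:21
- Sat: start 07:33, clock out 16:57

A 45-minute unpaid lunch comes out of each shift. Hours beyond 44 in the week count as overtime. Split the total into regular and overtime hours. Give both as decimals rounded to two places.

Tue: 10:44–16:05 = 5 h 21 min; less 45 min break → 4 h 36 min
Wed: 10:38–20:44 = 10 h 6 min; less 45 min break → 9 h 21 min
Thu: 10:47–17:28 = 6 h 41 min; less 45 min break → 5 h 56 min
Fri: 11:29–22:21 = 10 h 52 min; less 45 min break → 10 h 7 min
Sat: 07:33–16:57 = 9 h 24 min; less 45 min break → 8 h 39 min
Total worked: 38 h 39 min = 38.65 h.
Threshold 44 h → overtime 0 h 0 min, regular 38 h 39 min.

Regular 38.65 hours, overtime 0.00 hours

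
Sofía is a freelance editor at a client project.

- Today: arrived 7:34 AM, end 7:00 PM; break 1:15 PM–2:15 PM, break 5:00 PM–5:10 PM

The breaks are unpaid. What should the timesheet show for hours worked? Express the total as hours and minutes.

Today: 7:34 AM–7:00 PM = 11 h 26 min; less 70 min break → 10 h 16 min

10 h 16 min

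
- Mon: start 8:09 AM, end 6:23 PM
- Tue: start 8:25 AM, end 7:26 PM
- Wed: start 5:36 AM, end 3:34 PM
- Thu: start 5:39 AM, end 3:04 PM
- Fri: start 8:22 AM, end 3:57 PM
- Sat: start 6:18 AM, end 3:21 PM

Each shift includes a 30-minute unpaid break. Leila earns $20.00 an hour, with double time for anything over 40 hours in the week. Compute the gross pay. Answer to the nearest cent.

$1370.67

Mon: 8:09 AM–6:23 PM = 10 h 14 min; less 30 min break → 9 h 44 min
Tue: 8:25 AM–7:26 PM = 11 h 1 min; less 30 min break → 10 h 31 min
Wed: 5:36 AM–3:34 PM = 9 h 58 min; less 30 min break → 9 h 28 min
Thu: 5:39 AM–3:04 PM = 9 h 25 min; less 30 min break → 8 h 55 min
Fri: 8:22 AM–3:57 PM = 7 h 35 min; less 30 min break → 7 h 5 min
Sat: 6:18 AM–3:21 PM = 9 h 3 min; less 30 min break → 8 h 33 min
Total worked: 54 h 16 min = 3256 min.
Regular 40 h 0 min = 2400 min at $20.00/h; overtime 14 h 16 min = 856 min at $40.00/h.
Pay = (2400 × $20.00 + 856 × $40.00) ÷ 60 = $1370.67.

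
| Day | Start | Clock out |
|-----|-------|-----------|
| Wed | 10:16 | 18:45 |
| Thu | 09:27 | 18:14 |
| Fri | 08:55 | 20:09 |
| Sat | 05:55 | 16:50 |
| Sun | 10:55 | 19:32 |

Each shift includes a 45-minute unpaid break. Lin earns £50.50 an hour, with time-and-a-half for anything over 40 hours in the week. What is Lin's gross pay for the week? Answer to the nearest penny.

Wed: 10:16–18:45 = 8 h 29 min; less 45 min break → 7 h 44 min
Thu: 09:27–18:14 = 8 h 47 min; less 45 min break → 8 h 2 min
Fri: 08:55–20:09 = 11 h 14 min; less 45 min break → 10 h 29 min
Sat: 05:55–16:50 = 10 h 55 min; less 45 min break → 10 h 10 min
Sun: 10:55–19:32 = 8 h 37 min; less 45 min break → 7 h 52 min
Total worked: 44 h 17 min = 2657 min.
Regular 40 h 0 min = 2400 min at £50.50/h; overtime 4 h 17 min = 257 min at £75.75/h.
Pay = (2400 × £50.50 + 257 × £75.75) ÷ 60 = £2344.46.

£2344.46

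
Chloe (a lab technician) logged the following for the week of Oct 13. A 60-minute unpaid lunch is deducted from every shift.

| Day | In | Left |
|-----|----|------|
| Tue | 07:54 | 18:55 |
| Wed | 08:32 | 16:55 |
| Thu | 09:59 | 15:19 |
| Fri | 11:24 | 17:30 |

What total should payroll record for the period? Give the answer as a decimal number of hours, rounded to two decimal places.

Tue: 07:54–18:55 = 11 h 1 min; less 60 min break → 10 h 1 min
Wed: 08:32–16:55 = 8 h 23 min; less 60 min break → 7 h 23 min
Thu: 09:59–15:19 = 5 h 20 min; less 60 min break → 4 h 20 min
Fri: 11:24–17:30 = 6 h 6 min; less 60 min break → 5 h 6 min
Total: 10 h 1 min + 7 h 23 min + 4 h 20 min + 5 h 6 min = 26 h 50 min.

26.83 hours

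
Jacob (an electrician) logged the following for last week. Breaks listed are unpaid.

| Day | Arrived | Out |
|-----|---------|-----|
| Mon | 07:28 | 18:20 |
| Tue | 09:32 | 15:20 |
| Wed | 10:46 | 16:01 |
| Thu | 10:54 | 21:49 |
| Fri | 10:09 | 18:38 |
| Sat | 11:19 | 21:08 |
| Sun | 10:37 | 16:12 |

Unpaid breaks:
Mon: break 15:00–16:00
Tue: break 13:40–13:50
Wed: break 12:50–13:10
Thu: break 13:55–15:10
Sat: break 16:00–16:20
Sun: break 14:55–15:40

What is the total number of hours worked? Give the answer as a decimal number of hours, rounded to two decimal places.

Mon: 07:28–18:20 = 10 h 52 min; less 60 min break → 9 h 52 min
Tue: 09:32–15:20 = 5 h 48 min; less 10 min break → 5 h 38 min
Wed: 10:46–16:01 = 5 h 15 min; less 20 min break → 4 h 55 min
Thu: 10:54–21:49 = 10 h 55 min; less 75 min break → 9 h 40 min
Fri: 10:09–18:38 = 8 h 29 min
Sat: 11:19–21:08 = 9 h 49 min; less 20 min break → 9 h 29 min
Sun: 10:37–16:12 = 5 h 35 min; less 45 min break → 4 h 50 min
Total: 9 h 52 min + 5 h 38 min + 4 h 55 min + 9 h 40 min + 8 h 29 min + 9 h 29 min + 4 h 50 min = 52 h 53 min.

52.88 hours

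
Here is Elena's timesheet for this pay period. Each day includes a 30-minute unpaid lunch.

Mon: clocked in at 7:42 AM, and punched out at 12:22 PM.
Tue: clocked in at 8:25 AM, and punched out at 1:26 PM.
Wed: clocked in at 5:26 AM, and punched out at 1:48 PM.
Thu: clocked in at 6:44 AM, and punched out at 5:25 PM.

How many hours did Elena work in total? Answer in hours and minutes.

Mon: 7:42 AM–12:22 PM = 4 h 40 min; less 30 min break → 4 h 10 min
Tue: 8:25 AM–1:26 PM = 5 h 1 min; less 30 min break → 4 h 31 min
Wed: 5:26 AM–1:48 PM = 8 h 22 min; less 30 min break → 7 h 52 min
Thu: 6:44 AM–5:25 PM = 10 h 41 min; less 30 min break → 10 h 11 min
Total: 4 h 10 min + 4 h 31 min + 7 h 52 min + 10 h 11 min = 26 h 44 min.

26 h 44 min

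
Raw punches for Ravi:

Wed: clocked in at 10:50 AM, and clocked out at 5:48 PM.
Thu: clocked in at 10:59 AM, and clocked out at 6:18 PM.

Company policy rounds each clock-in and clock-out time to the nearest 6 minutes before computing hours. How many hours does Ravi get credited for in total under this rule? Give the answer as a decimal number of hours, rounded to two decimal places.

14.30 hours

Wed: in 10:50 AM→10:48 AM, out 5:48 PM→5:48 PM; 7 h 0 min
Thu: in 10:59 AM→11:00 AM, out 6:18 PM→6:18 PM; 7 h 18 min
Total credited: 14 h 18 min.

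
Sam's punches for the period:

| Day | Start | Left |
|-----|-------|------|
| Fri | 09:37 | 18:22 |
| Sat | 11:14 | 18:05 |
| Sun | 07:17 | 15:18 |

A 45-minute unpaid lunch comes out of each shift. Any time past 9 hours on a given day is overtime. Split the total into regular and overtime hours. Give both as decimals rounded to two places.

Fri: 09:37–18:22 = 8 h 45 min; less 45 min break → 8 h 0 min
Sat: 11:14–18:05 = 6 h 51 min; less 45 min break → 6 h 6 min
Sun: 07:17–15:18 = 8 h 1 min; less 45 min break → 7 h 16 min
Fri reg 8 h 0 min / OT 0 h 0 min; Sat reg 6 h 6 min / OT 0 h 0 min; Sun reg 7 h 16 min / OT 0 h 0 min.
Totals: regular 21 h 22 min, overtime 0 h 0 min.

Regular 21.37 hours, overtime 0.00 hours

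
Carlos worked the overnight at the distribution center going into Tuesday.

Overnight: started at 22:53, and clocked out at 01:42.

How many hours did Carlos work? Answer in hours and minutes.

Overnight: 22:53 → midnight = 1 h 7 min; midnight → 01:42 = 1 h 42 min; span 2 h 49 min

2 h 49 min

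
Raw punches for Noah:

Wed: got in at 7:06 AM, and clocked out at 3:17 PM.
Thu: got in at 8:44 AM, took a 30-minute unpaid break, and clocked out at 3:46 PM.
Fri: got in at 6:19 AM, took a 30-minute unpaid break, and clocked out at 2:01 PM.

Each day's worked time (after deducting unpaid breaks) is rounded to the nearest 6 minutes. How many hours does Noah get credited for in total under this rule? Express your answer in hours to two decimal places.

Wed: 7:06 AM–3:17 PM = 8 h 11 min → rounds to 8 h 12 min
Thu: 8:44 AM–3:46 PM = 7 h 2 min − 30 min = 6 h 32 min → rounds to 6 h 30 min
Fri: 6:19 AM–2:01 PM = 7 h 42 min − 30 min = 7 h 12 min → rounds to 7 h 12 min
Total credited: 21 h 54 min.

21.90 hours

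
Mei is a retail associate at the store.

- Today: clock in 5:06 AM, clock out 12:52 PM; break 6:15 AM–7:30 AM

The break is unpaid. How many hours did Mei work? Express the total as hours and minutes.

6 h 31 min

Today: 5:06 AM–12:52 PM = 7 h 46 min; less 75 min break → 6 h 31 min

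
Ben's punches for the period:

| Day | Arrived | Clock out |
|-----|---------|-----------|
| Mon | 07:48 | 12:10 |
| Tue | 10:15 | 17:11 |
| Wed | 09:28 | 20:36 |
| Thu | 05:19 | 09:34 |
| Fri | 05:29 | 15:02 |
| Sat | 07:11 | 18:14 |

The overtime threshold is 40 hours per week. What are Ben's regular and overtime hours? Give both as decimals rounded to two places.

Regular 40.00 hours, overtime 7.28 hours

Mon: 07:48–12:10 = 4 h 22 min
Tue: 10:15–17:11 = 6 h 56 min
Wed: 09:28–20:36 = 11 h 8 min
Thu: 05:19–09:34 = 4 h 15 min
Fri: 05:29–15:02 = 9 h 33 min
Sat: 07:11–18:14 = 11 h 3 min
Total worked: 47 h 17 min = 47.28 h.
Threshold 40 h → overtime 7 h 17 min, regular 40 h 0 min.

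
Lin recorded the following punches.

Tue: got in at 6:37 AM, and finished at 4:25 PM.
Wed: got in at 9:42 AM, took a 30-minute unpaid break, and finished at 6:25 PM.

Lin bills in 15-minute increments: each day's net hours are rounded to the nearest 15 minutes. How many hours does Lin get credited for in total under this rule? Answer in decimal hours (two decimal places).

18.00 hours

Tue: 6:37 AM–4:25 PM = 9 h 48 min → rounds to 9 h 45 min
Wed: 9:42 AM–6:25 PM = 8 h 43 min − 30 min = 8 h 13 min → rounds to 8 h 15 min
Total credited: 18 h 0 min.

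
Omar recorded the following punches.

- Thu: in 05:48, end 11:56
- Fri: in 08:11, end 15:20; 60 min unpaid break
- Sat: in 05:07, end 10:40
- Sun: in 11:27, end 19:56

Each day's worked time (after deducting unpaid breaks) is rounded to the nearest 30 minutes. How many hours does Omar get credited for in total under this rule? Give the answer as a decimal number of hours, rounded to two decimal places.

Thu: 05:48–11:56 = 6 h 8 min → rounds to 6 h 0 min
Fri: 08:11–15:20 = 7 h 9 min − 60 min = 6 h 9 min → rounds to 6 h 0 min
Sat: 05:07–10:40 = 5 h 33 min → rounds to 5 h 30 min
Sun: 11:27–19:56 = 8 h 29 min → rounds to 8 h 30 min
Total credited: 26 h 0 min.

26.00 hours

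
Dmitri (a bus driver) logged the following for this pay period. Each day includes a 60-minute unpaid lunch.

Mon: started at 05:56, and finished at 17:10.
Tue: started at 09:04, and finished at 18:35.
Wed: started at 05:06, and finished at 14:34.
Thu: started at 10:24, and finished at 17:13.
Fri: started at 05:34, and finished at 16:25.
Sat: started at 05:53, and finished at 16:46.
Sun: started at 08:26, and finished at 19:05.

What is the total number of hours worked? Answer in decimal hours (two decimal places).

Mon: 05:56–17:10 = 11 h 14 min; less 60 min break → 10 h 14 min
Tue: 09:04–18:35 = 9 h 31 min; less 60 min break → 8 h 31 min
Wed: 05:06–14:34 = 9 h 28 min; less 60 min break → 8 h 28 min
Thu: 10:24–17:13 = 6 h 49 min; less 60 min break → 5 h 49 min
Fri: 05:34–16:25 = 10 h 51 min; less 60 min break → 9 h 51 min
Sat: 05:53–16:46 = 10 h 53 min; less 60 min break → 9 h 53 min
Sun: 08:26–19:05 = 10 h 39 min; less 60 min break → 9 h 39 min
Total: 10 h 14 min + 8 h 31 min + 8 h 28 min + 5 h 49 min + 9 h 51 min + 9 h 53 min + 9 h 39 min = 62 h 25 min.

62.42 hours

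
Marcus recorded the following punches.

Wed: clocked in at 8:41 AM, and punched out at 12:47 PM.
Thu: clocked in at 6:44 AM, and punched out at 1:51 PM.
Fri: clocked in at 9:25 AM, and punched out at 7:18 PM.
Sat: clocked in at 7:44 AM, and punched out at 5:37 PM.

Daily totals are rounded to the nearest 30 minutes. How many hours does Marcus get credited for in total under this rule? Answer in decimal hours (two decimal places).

31.00 hours

Wed: 8:41 AM–12:47 PM = 4 h 6 min → rounds to 4 h 0 min
Thu: 6:44 AM–1:51 PM = 7 h 7 min → rounds to 7 h 0 min
Fri: 9:25 AM–7:18 PM = 9 h 53 min → rounds to 10 h 0 min
Sat: 7:44 AM–5:37 PM = 9 h 53 min → rounds to 10 h 0 min
Total credited: 31 h 0 min.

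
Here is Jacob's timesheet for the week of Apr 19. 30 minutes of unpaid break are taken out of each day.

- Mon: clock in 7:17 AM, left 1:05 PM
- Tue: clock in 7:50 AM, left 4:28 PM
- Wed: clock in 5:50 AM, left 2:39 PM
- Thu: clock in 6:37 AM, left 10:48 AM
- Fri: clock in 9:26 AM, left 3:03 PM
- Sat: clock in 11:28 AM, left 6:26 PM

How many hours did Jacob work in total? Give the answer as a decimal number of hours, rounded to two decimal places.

Mon: 7:17 AM–1:05 PM = 5 h 48 min; less 30 min break → 5 h 18 min
Tue: 7:50 AM–4:28 PM = 8 h 38 min; less 30 min break → 8 h 8 min
Wed: 5:50 AM–2:39 PM = 8 h 49 min; less 30 min break → 8 h 19 min
Thu: 6:37 AM–10:48 AM = 4 h 11 min; less 30 min break → 3 h 41 min
Fri: 9:26 AM–3:03 PM = 5 h 37 min; less 30 min break → 5 h 7 min
Sat: 11:28 AM–6:26 PM = 6 h 58 min; less 30 min break → 6 h 28 min
Total: 5 h 18 min + 8 h 8 min + 8 h 19 min + 3 h 41 min + 5 h 7 min + 6 h 28 min = 37 h 1 min.

37.02 hours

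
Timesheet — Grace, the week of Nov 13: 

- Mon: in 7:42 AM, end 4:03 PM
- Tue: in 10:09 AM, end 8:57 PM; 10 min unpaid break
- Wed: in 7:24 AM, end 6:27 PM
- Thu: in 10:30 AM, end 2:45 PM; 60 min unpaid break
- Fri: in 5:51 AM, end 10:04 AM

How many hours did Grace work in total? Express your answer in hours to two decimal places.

37.50 hours

Mon: 7:42 AM–4:03 PM = 8 h 21 min
Tue: 10:09 AM–8:57 PM = 10 h 48 min; less 10 min break → 10 h 38 min
Wed: 7:24 AM–6:27 PM = 11 h 3 min
Thu: 10:30 AM–2:45 PM = 4 h 15 min; less 60 min break → 3 h 15 min
Fri: 5:51 AM–10:04 AM = 4 h 13 min
Total: 8 h 21 min + 10 h 38 min + 11 h 3 min + 3 h 15 min + 4 h 13 min = 37 h 30 min.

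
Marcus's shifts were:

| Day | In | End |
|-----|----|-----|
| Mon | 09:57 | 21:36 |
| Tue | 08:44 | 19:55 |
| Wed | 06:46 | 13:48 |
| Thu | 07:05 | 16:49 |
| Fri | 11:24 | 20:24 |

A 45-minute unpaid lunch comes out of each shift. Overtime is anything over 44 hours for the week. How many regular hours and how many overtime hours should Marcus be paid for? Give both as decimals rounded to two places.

Regular 44.00 hours, overtime 0.85 hours

Mon: 09:57–21:36 = 11 h 39 min; less 45 min break → 10 h 54 min
Tue: 08:44–19:55 = 11 h 11 min; less 45 min break → 10 h 26 min
Wed: 06:46–13:48 = 7 h 2 min; less 45 min break → 6 h 17 min
Thu: 07:05–16:49 = 9 h 44 min; less 45 min break → 8 h 59 min
Fri: 11:24–20:24 = 9 h 0 min; less 45 min break → 8 h 15 min
Total worked: 44 h 51 min = 44.85 h.
Threshold 44 h → overtime 0 h 51 min, regular 44 h 0 min.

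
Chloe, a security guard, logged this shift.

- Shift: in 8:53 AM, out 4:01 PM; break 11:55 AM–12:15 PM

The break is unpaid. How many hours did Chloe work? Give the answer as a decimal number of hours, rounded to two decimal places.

6.80 hours

Shift: 8:53 AM–4:01 PM = 7 h 8 min; less 20 min break → 6 h 48 min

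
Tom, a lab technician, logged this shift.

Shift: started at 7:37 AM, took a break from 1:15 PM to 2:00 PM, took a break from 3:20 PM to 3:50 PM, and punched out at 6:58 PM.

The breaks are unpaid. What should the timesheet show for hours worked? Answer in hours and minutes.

Shift: 7:37 AM–6:58 PM = 11 h 21 min; less 75 min break → 10 h 6 min

10 h 6 min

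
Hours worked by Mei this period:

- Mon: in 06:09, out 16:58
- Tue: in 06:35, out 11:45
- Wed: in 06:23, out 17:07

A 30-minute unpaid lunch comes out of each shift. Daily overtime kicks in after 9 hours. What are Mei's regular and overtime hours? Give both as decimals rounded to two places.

Regular 22.67 hours, overtime 2.55 hours

Mon: 06:09–16:58 = 10 h 49 min; less 30 min break → 10 h 19 min
Tue: 06:35–11:45 = 5 h 10 min; less 30 min break → 4 h 40 min
Wed: 06:23–17:07 = 10 h 44 min; less 30 min break → 10 h 14 min
Mon reg 9 h 0 min / OT 1 h 19 min; Tue reg 4 h 40 min / OT 0 h 0 min; Wed reg 9 h 0 min / OT 1 h 14 min.
Totals: regular 22 h 40 min, overtime 2 h 33 min.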